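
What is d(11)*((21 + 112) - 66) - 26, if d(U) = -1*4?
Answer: -294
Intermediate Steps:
d(U) = -4
d(11)*((21 + 112) - 66) - 26 = -4*((21 + 112) - 66) - 26 = -4*(133 - 66) - 26 = -4*67 - 26 = -268 - 26 = -294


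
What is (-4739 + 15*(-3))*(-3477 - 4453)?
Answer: 37937120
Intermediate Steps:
(-4739 + 15*(-3))*(-3477 - 4453) = (-4739 - 45)*(-7930) = -4784*(-7930) = 37937120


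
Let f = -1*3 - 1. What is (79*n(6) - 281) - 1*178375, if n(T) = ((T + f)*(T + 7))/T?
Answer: -534941/3 ≈ -1.7831e+5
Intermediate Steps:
f = -4 (f = -3 - 1 = -4)
n(T) = (-4 + T)*(7 + T)/T (n(T) = ((T - 4)*(T + 7))/T = ((-4 + T)*(7 + T))/T = (-4 + T)*(7 + T)/T)
(79*n(6) - 281) - 1*178375 = (79*(3 + 6 - 28/6) - 281) - 1*178375 = (79*(3 + 6 - 28*1/6) - 281) - 178375 = (79*(3 + 6 - 14/3) - 281) - 178375 = (79*(13/3) - 281) - 178375 = (1027/3 - 281) - 178375 = 184/3 - 178375 = -534941/3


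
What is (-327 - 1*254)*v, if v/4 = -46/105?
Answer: 15272/15 ≈ 1018.1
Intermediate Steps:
v = -184/105 (v = 4*(-46/105) = -184/105 ≈ -1.7524)
(-327 - 1*254)*v = (-327 - 1*254)*(-184/105) = (-327 - 254)*(-184/105) = -581*(-184/105) = 15272/15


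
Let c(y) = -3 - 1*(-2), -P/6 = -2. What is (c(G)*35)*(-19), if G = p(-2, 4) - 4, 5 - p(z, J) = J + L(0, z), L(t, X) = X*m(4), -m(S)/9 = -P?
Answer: 665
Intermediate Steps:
P = 12 (P = -6*(-2) = 12)
m(S) = 108 (m(S) = -(-9)*12 = -9*(-12) = 108)
L(t, X) = 108*X (L(t, X) = X*108 = 108*X)
p(z, J) = 5 - J - 108*z (p(z, J) = 5 - (J + 108*z) = 5 + (-J - 108*z) = 5 - J - 108*z)
G = 213 (G = (5 - 1*4 - 108*(-2)) - 4 = (5 - 4 + 216) - 4 = 217 - 4 = 213)
c(y) = -1 (c(y) = -3 + 2 = -1)
(c(G)*35)*(-19) = -1*35*(-19) = -35*(-19) = 665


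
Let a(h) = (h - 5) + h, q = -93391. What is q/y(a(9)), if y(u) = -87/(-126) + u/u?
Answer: -3922422/71 ≈ -55245.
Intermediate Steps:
a(h) = -5 + 2*h (a(h) = (-5 + h) + h = -5 + 2*h)
y(u) = 71/42 (y(u) = -87*(-1/126) + 1 = 29/42 + 1 = 71/42)
q/y(a(9)) = -93391/71/42 = -93391*42/71 = -3922422/71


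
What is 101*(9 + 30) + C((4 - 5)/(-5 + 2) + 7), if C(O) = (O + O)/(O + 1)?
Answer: 98519/25 ≈ 3940.8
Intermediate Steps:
C(O) = 2*O/(1 + O) (C(O) = (2*O)/(1 + O) = 2*O/(1 + O))
101*(9 + 30) + C((4 - 5)/(-5 + 2) + 7) = 101*(9 + 30) + 2*((4 - 5)/(-5 + 2) + 7)/(1 + ((4 - 5)/(-5 + 2) + 7)) = 101*39 + 2*(-1/(-3) + 7)/(1 + (-1/(-3) + 7)) = 3939 + 2*(-1*(-⅓) + 7)/(1 + (-1*(-⅓) + 7)) = 3939 + 2*(⅓ + 7)/(1 + (⅓ + 7)) = 3939 + 2*(22/3)/(1 + 22/3) = 3939 + 2*(22/3)/(25/3) = 3939 + 2*(22/3)*(3/25) = 3939 + 44/25 = 98519/25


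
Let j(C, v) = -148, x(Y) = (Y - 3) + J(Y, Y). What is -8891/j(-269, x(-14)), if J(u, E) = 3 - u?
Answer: 8891/148 ≈ 60.074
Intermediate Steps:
x(Y) = 0 (x(Y) = (Y - 3) + (3 - Y) = (-3 + Y) + (3 - Y) = 0)
-8891/j(-269, x(-14)) = -8891/(-148) = -8891*(-1/148) = 8891/148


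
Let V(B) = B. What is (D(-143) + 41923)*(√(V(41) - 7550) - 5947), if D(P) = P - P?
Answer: -249316081 + 41923*I*√7509 ≈ -2.4932e+8 + 3.6328e+6*I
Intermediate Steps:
D(P) = 0
(D(-143) + 41923)*(√(V(41) - 7550) - 5947) = (0 + 41923)*(√(41 - 7550) - 5947) = 41923*(√(-7509) - 5947) = 41923*(I*√7509 - 5947) = 41923*(-5947 + I*√7509) = -249316081 + 41923*I*√7509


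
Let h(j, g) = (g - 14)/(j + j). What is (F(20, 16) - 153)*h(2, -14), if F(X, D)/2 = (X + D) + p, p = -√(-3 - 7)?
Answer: 567 + 14*I*√10 ≈ 567.0 + 44.272*I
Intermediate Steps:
h(j, g) = (-14 + g)/(2*j) (h(j, g) = (-14 + g)/((2*j)) = (-14 + g)*(1/(2*j)) = (-14 + g)/(2*j))
p = -I*√10 (p = -√(-10) = -I*√10 ≈ -3.1623*I)
F(X, D) = 2*D + 2*X - 2*I*√10 (F(X, D) = 2*((X + D) - I*√10) = 2*((D + X) - I*√10) = 2*(D + X - I*√10) = 2*D + 2*X - 2*I*√10)
(F(20, 16) - 153)*h(2, -14) = ((2*16 + 2*20 - 2*I*√10) - 153)*((½)*(-14 - 14)/2) = ((32 + 40 - 2*I*√10) - 153)*((½)*(½)*(-28)) = ((72 - 2*I*√10) - 153)*(-7) = (-81 - 2*I*√10)*(-7) = 567 + 14*I*√10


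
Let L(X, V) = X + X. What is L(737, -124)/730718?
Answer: 737/365359 ≈ 0.0020172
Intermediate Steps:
L(X, V) = 2*X
L(737, -124)/730718 = (2*737)/730718 = 1474*(1/730718) = 737/365359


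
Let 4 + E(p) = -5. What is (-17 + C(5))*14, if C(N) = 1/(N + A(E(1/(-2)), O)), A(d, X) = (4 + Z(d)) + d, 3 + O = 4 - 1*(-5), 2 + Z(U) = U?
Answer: -2632/11 ≈ -239.27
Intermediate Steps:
Z(U) = -2 + U
E(p) = -9 (E(p) = -4 - 5 = -9)
O = 6 (O = -3 + (4 - 1*(-5)) = -3 + (4 + 5) = -3 + 9 = 6)
A(d, X) = 2 + 2*d (A(d, X) = (4 + (-2 + d)) + d = (2 + d) + d = 2 + 2*d)
C(N) = 1/(-16 + N) (C(N) = 1/(N + (2 + 2*(-9))) = 1/(N + (2 - 18)) = 1/(N - 16) = 1/(-16 + N))
(-17 + C(5))*14 = (-17 + 1/(-16 + 5))*14 = (-17 + 1/(-11))*14 = (-17 - 1/11)*14 = -188/11*14 = -2632/11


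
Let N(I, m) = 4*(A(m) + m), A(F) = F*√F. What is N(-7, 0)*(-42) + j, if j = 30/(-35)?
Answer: -6/7 ≈ -0.85714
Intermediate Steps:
A(F) = F^(3/2)
N(I, m) = 4*m + 4*m^(3/2) (N(I, m) = 4*(m^(3/2) + m) = 4*(m + m^(3/2)) = 4*m + 4*m^(3/2))
j = -6/7 (j = 30*(-1/35) = -6/7 ≈ -0.85714)
N(-7, 0)*(-42) + j = (4*0 + 4*0^(3/2))*(-42) - 6/7 = (0 + 4*0)*(-42) - 6/7 = (0 + 0)*(-42) - 6/7 = 0*(-42) - 6/7 = 0 - 6/7 = -6/7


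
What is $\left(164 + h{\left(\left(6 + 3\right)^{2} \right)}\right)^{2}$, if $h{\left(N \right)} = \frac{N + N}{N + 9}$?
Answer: $\frac{687241}{25} \approx 27490.0$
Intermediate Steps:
$h{\left(N \right)} = \frac{2 N}{9 + N}$
$\left(164 + h{\left(\left(6 + 3\right)^{2} \right)}\right)^{2} = \left(164 + \frac{2 \left(6 + 3\right)^{2}}{9 + \left(6 + 3\right)^{2}}\right)^{2} = \left(164 + \frac{2 \cdot 9^{2}}{9 + 9^{2}}\right)^{2} = \left(164 + 2 \cdot 81 \frac{1}{9 + 81}\right)^{2} = \left(164 + 2 \cdot 81 \cdot \frac{1}{90}\right)^{2} = \left(164 + \frac{9}{5}\right)^{2} = \left(\frac{829}{5}\right)^{2} = \frac{687241}{25}$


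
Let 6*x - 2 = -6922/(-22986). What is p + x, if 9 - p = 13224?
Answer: -911253523/68958 ≈ -13215.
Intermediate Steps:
p = -13215 (p = 9 - 1*13224 = 9 - 13224 = -13215)
x = 26447/68958 (x = 1/3 + (-6922/(-22986))/6 = 1/3 + (-6922*(-1/22986))/6 = 1/3 + (1/6)*(3461/11493) = 1/3 + 3461/68958 = 26447/68958 ≈ 0.38352)
p + x = -13215 + 26447/68958 = -911253523/68958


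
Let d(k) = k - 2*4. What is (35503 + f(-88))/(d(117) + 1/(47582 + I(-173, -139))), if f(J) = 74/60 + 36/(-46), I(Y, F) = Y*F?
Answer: 1754722903649/5387217780 ≈ 325.72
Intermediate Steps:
I(Y, F) = F*Y
d(k) = -8 + k (d(k) = k - 8 = -8 + k)
f(J) = 311/690 (f(J) = 74*(1/60) + 36*(-1/46) = 37/30 - 18/23 = 311/690)
(35503 + f(-88))/(d(117) + 1/(47582 + I(-173, -139))) = (35503 + 311/690)/((-8 + 117) + 1/(47582 - 139*(-173))) = 24497381/(690*(109 + 1/(47582 + 24047))) = 24497381/(690*(109 + 1/71629)) = 24497381/(690*(7807562/71629)) = (24497381/690)*(71629/7807562) = 1754722903649/5387217780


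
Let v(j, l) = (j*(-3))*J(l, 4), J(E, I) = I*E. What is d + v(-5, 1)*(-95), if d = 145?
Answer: -5555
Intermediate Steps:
J(E, I) = E*I
v(j, l) = -12*j*l (v(j, l) = (j*(-3))*(l*4) = (-3*j)*(4*l) = -12*j*l)
d + v(-5, 1)*(-95) = 145 - 12*(-5)*1*(-95) = 145 + 60*(-95) = 145 - 5700 = -5555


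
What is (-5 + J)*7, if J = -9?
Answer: -98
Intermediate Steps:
(-5 + J)*7 = (-5 - 9)*7 = -14*7 = -98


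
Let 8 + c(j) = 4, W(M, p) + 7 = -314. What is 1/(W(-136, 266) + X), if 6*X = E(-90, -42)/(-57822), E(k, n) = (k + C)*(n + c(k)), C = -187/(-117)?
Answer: -882414/283265237 ≈ -0.0031152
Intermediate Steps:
W(M, p) = -321 (W(M, p) = -7 - 314 = -321)
c(j) = -4 (c(j) = -8 + 4 = -4)
C = 187/117 (C = -187*(-1/117) = 187/117 ≈ 1.5983)
E(k, n) = (-4 + n)*(187/117 + k) (E(k, n) = (k + 187/117)*(n - 4) = (187/117 + k)*(-4 + n) = (-4 + n)*(187/117 + k))
X = -10343/882414 (X = ((-748/117 - 4*(-90) + (187/117)*(-42) - 90*(-42))/(-57822))/6 = ((-748/117 + 360 - 2618/39 + 3780)*(-1/57822))/6 = ((475778/117)*(-1/57822))/6 = (1/6)*(-10343/147069) = -10343/882414 ≈ -0.011721)
1/(W(-136, 266) + X) = 1/(-321 - 10343/882414) = 1/(-283265237/882414) = -882414/283265237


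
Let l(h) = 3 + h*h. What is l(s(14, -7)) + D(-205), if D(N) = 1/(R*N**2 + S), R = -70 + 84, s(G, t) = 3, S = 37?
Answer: 7060645/588387 ≈ 12.000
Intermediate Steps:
l(h) = 3 + h**2
R = 14
D(N) = 1/(37 + 14*N**2) (D(N) = 1/(14*N**2 + 37) = 1/(37 + 14*N**2))
l(s(14, -7)) + D(-205) = (3 + 3**2) + 1/(37 + 14*(-205)**2) = (3 + 9) + 1/(37 + 14*42025) = 12 + 1/(37 + 588350) = 12 + 1/588387 = 7060645/588387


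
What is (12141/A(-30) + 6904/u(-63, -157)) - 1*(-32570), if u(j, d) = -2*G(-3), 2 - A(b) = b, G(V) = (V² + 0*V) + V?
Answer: 3107911/96 ≈ 32374.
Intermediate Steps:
G(V) = V + V² (G(V) = (V² + 0) + V = V² + V = V + V²)
A(b) = 2 - b
u(j, d) = -12 (u(j, d) = -(-6)*(1 - 3) = -(-6)*(-2) = -2*6 = -12)
(12141/A(-30) + 6904/u(-63, -157)) - 1*(-32570) = (12141/(2 - 1*(-30)) + 6904/(-12)) - 1*(-32570) = (12141/(2 + 30) + 6904*(-1/12)) + 32570 = (12141/32 - 1726/3) + 32570 = -18809/96 + 32570 = 3107911/96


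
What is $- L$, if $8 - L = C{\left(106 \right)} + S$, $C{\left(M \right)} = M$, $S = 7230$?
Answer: $7328$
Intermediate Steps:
$L = -7328$ ($L = 8 - \left(106 + 7230\right) = 8 - 7336 = -7328$)
$- L = \left(-1\right) \left(-7328\right) = 7328$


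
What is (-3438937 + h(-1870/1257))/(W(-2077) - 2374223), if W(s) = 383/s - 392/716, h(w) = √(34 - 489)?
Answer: 1278538314671/882696021712 - 371783*I*√455/882696021712 ≈ 1.4484 - 8.9843e-6*I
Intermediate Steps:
h(w) = I*√455 (h(w) = √(-455) = I*√455)
W(s) = -98/179 + 383/s (W(s) = 383/s - 392*1/716 = 383/s - 98/179 = -98/179 + 383/s)
(-3438937 + h(-1870/1257))/(W(-2077) - 2374223) = (-3438937 + I*√455)/((-98/179 + 383/(-2077)) - 2374223) = (-3438937 + I*√455)/((-98/179 + 383*(-1/2077)) - 2374223) = (-3438937 + I*√455)/((-98/179 - 383/2077) - 2374223) = (-3438937 + I*√455)/(-272103/371783 - 2374223) = (-3438937 + I*√455)/(-882696021712/371783) = (-3438937 + I*√455)*(-371783/882696021712) = 1278538314671/882696021712 - 371783*I*√455/882696021712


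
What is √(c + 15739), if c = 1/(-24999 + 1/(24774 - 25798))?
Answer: √10313886659211567483/25598977 ≈ 125.46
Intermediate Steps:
c = -1024/25598977 (c = 1/(-24999 + 1/(-1024)) = 1/(-24999 - 1/1024) = 1/(-25598977/1024) = -1024/25598977 ≈ -4.0002e-5)
√(c + 15739) = √(-1024/25598977 + 15739) = √(402902297979/25598977) = √10313886659211567483/25598977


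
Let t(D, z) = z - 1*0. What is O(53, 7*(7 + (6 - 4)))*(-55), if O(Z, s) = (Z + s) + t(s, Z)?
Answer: -9295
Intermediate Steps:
t(D, z) = z (t(D, z) = z + 0 = z)
O(Z, s) = s + 2*Z (O(Z, s) = (Z + s) + Z = s + 2*Z)
O(53, 7*(7 + (6 - 4)))*(-55) = (7*(7 + (6 - 4)) + 2*53)*(-55) = (7*(7 + 2) + 106)*(-55) = (7*9 + 106)*(-55) = (63 + 106)*(-55) = 169*(-55) = -9295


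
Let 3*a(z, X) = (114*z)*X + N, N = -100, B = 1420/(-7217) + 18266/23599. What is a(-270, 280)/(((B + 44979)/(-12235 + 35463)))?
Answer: -34095244479413194000/22981952869497 ≈ -1.4836e+6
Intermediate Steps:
B = 98315142/170313983 (B = 1420*(-1/7217) + 18266*(1/23599) = -1420/7217 + 18266/23599 = 98315142/170313983 ≈ 0.57726)
a(z, X) = -100/3 + 38*X*z (a(z, X) = ((114*z)*X - 100)/3 = (114*X*z - 100)/3 = (-100 + 114*X*z)/3 = -100/3 + 38*X*z)
a(-270, 280)/(((B + 44979)/(-12235 + 35463))) = (-100/3 + 38*280*(-270))/(((98315142/170313983 + 44979)/(-12235 + 35463))) = (-100/3 - 2872800)/(((7660650956499/170313983)/23228)) = -8618500/(3*((7660650956499/170313983)*(1/23228))) = -8618500/(3*7660650956499/3956053197124) = -8618500/3*3956053197124/7660650956499 = -34095244479413194000/22981952869497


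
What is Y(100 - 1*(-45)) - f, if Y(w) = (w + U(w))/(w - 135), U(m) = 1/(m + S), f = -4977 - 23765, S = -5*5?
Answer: 34507801/1200 ≈ 28757.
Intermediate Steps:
S = -25
f = -28742
U(m) = 1/(-25 + m) (U(m) = 1/(m - 25) = 1/(-25 + m))
Y(w) = (w + 1/(-25 + w))/(-135 + w) (Y(w) = (w + 1/(-25 + w))/(w - 135) = (w + 1/(-25 + w))/(-135 + w))
Y(100 - 1*(-45)) - f = (1 + (100 - 1*(-45))*(-25 + (100 - 1*(-45))))/((-135 + (100 - 1*(-45)))*(-25 + (100 - 1*(-45)))) - 1*(-28742) = (1 + (100 + 45)*(-25 + (100 + 45)))/((-135 + (100 + 45))*(-25 + (100 + 45))) + 28742 = (1 + 145*(-25 + 145))/((-135 + 145)*(-25 + 145)) + 28742 = (1 + 145*120)/(10*120) + 28742 = (⅒)*(1/120)*(1 + 17400) + 28742 = (⅒)*(1/120)*17401 + 28742 = 17401/1200 + 28742 = 34507801/1200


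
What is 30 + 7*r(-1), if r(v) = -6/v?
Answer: 72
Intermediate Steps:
30 + 7*r(-1) = 30 + 7*(-6/(-1)) = 30 + 7*(-6*(-1)) = 30 + 7*6 = 30 + 42 = 72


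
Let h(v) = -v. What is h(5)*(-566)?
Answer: 2830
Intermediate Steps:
h(5)*(-566) = -1*5*(-566) = -5*(-566) = 2830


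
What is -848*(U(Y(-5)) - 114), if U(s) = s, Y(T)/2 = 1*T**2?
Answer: 54272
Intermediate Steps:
Y(T) = 2*T**2 (Y(T) = 2*(1*T**2) = 2*T**2)
-848*(U(Y(-5)) - 114) = -848*(2*(-5)**2 - 114) = -848*(2*25 - 114) = -848*(50 - 114) = -848*(-64) = 54272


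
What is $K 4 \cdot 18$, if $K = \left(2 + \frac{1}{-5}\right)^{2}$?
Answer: $\frac{5832}{25} \approx 233.28$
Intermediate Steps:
$K = \frac{81}{25}$ ($K = \left(2 - \frac{1}{5}\right)^{2} = \left(\frac{9}{5}\right)^{2} = \frac{81}{25} \approx 3.24$)
$K 4 \cdot 18 = \frac{81}{25} \cdot 4 \cdot 18 = \frac{324}{25} \cdot 18 = \frac{5832}{25}$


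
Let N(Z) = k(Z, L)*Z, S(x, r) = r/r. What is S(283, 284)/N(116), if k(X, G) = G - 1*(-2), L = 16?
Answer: 1/2088 ≈ 0.00047893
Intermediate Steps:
S(x, r) = 1
k(X, G) = 2 + G (k(X, G) = G + 2 = 2 + G)
N(Z) = 18*Z (N(Z) = (2 + 16)*Z = 18*Z)
S(283, 284)/N(116) = 1/(18*116) = 1/2088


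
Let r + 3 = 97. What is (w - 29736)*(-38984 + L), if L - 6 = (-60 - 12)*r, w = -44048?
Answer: 3375322864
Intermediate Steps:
r = 94 (r = -3 + 97 = 94)
L = -6762 (L = 6 + (-60 - 12)*94 = 6 - 72*94 = 6 - 6768 = -6762)
(w - 29736)*(-38984 + L) = (-44048 - 29736)*(-38984 - 6762) = -73784*(-45746) = 3375322864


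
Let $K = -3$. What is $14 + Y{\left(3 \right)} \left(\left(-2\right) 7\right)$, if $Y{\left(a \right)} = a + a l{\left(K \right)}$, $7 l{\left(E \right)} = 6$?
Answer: $-64$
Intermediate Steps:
$l{\left(E \right)} = \frac{6}{7}$ ($l{\left(E \right)} = \frac{1}{7} \cdot 6 = \frac{6}{7}$)
$Y{\left(a \right)} = \frac{13 a}{7}$ ($Y{\left(a \right)} = a + a \frac{6}{7} = a + \frac{6 a}{7} = \frac{13 a}{7}$)
$14 + Y{\left(3 \right)} \left(\left(-2\right) 7\right) = 14 + \frac{13}{7} \cdot 3 \left(\left(-2\right) 7\right) = 14 + \frac{39}{7} \left(-14\right) = 14 - 78 = -64$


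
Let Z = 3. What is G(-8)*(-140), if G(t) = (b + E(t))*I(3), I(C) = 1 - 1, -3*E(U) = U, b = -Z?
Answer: 0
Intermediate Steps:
b = -3 (b = -1*3 = -3)
E(U) = -U/3
I(C) = 0
G(t) = 0 (G(t) = (-3 - t/3)*0 = 0)
G(-8)*(-140) = 0*(-140) = 0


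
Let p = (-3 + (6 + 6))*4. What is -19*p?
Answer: -684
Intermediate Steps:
p = 36 (p = (-3 + 12)*4 = 9*4 = 36)
-19*p = -19*36 = -684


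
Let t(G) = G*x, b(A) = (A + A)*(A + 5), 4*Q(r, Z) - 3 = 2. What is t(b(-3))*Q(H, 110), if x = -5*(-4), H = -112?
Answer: -300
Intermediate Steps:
Q(r, Z) = 5/4 (Q(r, Z) = ¾ + (¼)*2 = ¾ + ½ = 5/4)
x = 20
b(A) = 2*A*(5 + A) (b(A) = (2*A)*(5 + A) = 2*A*(5 + A))
t(G) = 20*G (t(G) = G*20 = 20*G)
t(b(-3))*Q(H, 110) = (20*(2*(-3)*(5 - 3)))*(5/4) = (20*(2*(-3)*2))*(5/4) = (20*(-12))*(5/4) = -240*5/4 = -300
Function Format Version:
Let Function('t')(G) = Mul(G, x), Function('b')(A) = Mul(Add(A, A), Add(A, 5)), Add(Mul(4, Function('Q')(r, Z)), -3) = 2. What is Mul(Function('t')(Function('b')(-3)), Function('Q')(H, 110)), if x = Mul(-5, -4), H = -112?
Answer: -300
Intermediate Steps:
Function('Q')(r, Z) = Rational(5, 4) (Function('Q')(r, Z) = Add(Rational(3, 4), Mul(Rational(1, 4), 2)) = Add(Rational(3, 4), Rational(1, 2)) = Rational(5, 4))
x = 20
Function('b')(A) = Mul(2, A, Add(5, A)) (Function('b')(A) = Mul(Mul(2, A), Add(5, A)) = Mul(2, A, Add(5, A)))
Function('t')(G) = Mul(20, G) (Function('t')(G) = Mul(G, 20) = Mul(20, G))
Mul(Function('t')(Function('b')(-3)), Function('Q')(H, 110)) = Mul(Mul(20, Mul(2, -3, Add(5, -3))), Rational(5, 4)) = Mul(Mul(20, Mul(2, -3, 2)), Rational(5, 4)) = Mul(Mul(20, -12), Rational(5, 4)) = Mul(-240, Rational(5, 4)) = -300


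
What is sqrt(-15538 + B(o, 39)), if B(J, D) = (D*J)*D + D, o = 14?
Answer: sqrt(5795) ≈ 76.125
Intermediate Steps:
B(J, D) = D + J*D**2 (B(J, D) = J*D**2 + D = D + J*D**2)
sqrt(-15538 + B(o, 39)) = sqrt(-15538 + 39*(1 + 39*14)) = sqrt(-15538 + 39*(1 + 546)) = sqrt(-15538 + 39*547) = sqrt(-15538 + 21333) = sqrt(5795)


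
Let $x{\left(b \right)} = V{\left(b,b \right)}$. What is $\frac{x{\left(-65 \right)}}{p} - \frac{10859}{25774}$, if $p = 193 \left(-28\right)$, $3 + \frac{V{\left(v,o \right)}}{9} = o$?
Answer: $- \frac{1532441}{4974382} \approx -0.30807$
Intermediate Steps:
$V{\left(v,o \right)} = -27 + 9 o$
$x{\left(b \right)} = -27 + 9 b$
$p = -5404$
$\frac{x{\left(-65 \right)}}{p} - \frac{10859}{25774} = \frac{-27 + 9 \left(-65\right)}{-5404} - \frac{10859}{25774} = \left(-27 - 585\right) \left(- \frac{1}{5404}\right) - \frac{10859}{25774} = \left(-612\right) \left(- \frac{1}{5404}\right) - \frac{10859}{25774} = \frac{153}{1351} - \frac{10859}{25774} = - \frac{1532441}{4974382}$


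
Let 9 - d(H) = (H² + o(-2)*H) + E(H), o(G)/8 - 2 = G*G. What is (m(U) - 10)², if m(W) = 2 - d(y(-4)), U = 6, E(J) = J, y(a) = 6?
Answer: 97969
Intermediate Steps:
o(G) = 16 + 8*G² (o(G) = 16 + 8*(G*G) = 16 + 8*G²)
d(H) = 9 - H² - 49*H (d(H) = 9 - ((H² + (16 + 8*(-2)²)*H) + H) = 9 - ((H² + (16 + 8*4)*H) + H) = 9 - ((H² + (16 + 32)*H) + H) = 9 - ((H² + 48*H) + H) = 9 - (H² + 49*H) = 9 + (-H² - 49*H) = 9 - H² - 49*H)
m(W) = 323 (m(W) = 2 - (9 - 1*6² - 49*6) = 2 - (9 - 1*36 - 294) = 2 - (9 - 36 - 294) = 2 - 1*(-321) = 2 + 321 = 323)
(m(U) - 10)² = (323 - 10)² = 313² = 97969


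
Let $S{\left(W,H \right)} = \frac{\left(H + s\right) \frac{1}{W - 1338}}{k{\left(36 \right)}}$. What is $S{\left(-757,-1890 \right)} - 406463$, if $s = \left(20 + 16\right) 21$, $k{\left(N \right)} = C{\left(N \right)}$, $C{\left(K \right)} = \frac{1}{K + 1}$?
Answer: $- \frac{851498027}{2095} \approx -4.0644 \cdot 10^{5}$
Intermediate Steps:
$C{\left(K \right)} = \frac{1}{1 + K}$
$k{\left(N \right)} = \frac{1}{1 + N}$
$s = 756$ ($s = 36 \cdot 21 = 756$)
$S{\left(W,H \right)} = \frac{37 \left(756 + H\right)}{-1338 + W}$ ($S{\left(W,H \right)} = \frac{\left(H + 756\right) \frac{1}{W - 1338}}{\frac{1}{1 + 36}} = \frac{\left(756 + H\right) \frac{1}{-1338 + W}}{\frac{1}{37}} = \frac{756 + H}{-1338 + W} \frac{1}{\frac{1}{37}} = \frac{756 + H}{-1338 + W} 37 = \frac{37 \left(756 + H\right)}{-1338 + W}$)
$S{\left(-757,-1890 \right)} - 406463 = \frac{37 \left(756 - 1890\right)}{-1338 - 757} - 406463 = 37 \frac{1}{-2095} \left(-1134\right) - 406463 = 37 \left(- \frac{1}{2095}\right) \left(-1134\right) - 406463 = \frac{41958}{2095} - 406463 = - \frac{851498027}{2095}$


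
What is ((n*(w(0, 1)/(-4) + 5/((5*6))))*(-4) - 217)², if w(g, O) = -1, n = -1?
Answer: 417316/9 ≈ 46368.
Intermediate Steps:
((n*(w(0, 1)/(-4) + 5/((5*6))))*(-4) - 217)² = (-(-1/(-4) + 5/((5*6)))*(-4) - 217)² = (-(-1*(-¼) + 5/30)*(-4) - 217)² = (-(¼ + 5*(1/30))*(-4) - 217)² = (-(¼ + ⅙)*(-4) - 217)² = (-1*5/12*(-4) - 217)² = (-5/12*(-4) - 217)² = (5/3 - 217)² = (-646/3)² = 417316/9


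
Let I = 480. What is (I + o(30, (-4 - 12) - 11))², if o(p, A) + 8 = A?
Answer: 198025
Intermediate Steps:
o(p, A) = -8 + A
(I + o(30, (-4 - 12) - 11))² = (480 + (-8 + ((-4 - 12) - 11)))² = (480 + (-8 + (-16 - 11)))² = (480 + (-8 - 27))² = (480 - 35)² = 445² = 198025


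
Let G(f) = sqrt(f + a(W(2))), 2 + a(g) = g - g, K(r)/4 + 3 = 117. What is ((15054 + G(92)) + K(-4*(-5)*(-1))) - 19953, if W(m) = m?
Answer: -4443 + 3*sqrt(10) ≈ -4433.5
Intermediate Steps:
K(r) = 456 (K(r) = -12 + 4*117 = -12 + 468 = 456)
a(g) = -2 (a(g) = -2 + (g - g) = -2 + 0 = -2)
G(f) = sqrt(-2 + f) (G(f) = sqrt(f - 2) = sqrt(-2 + f))
((15054 + G(92)) + K(-4*(-5)*(-1))) - 19953 = ((15054 + sqrt(-2 + 92)) + 456) - 19953 = ((15054 + sqrt(90)) + 456) - 19953 = ((15054 + 3*sqrt(10)) + 456) - 19953 = (15510 + 3*sqrt(10)) - 19953 = -4443 + 3*sqrt(10)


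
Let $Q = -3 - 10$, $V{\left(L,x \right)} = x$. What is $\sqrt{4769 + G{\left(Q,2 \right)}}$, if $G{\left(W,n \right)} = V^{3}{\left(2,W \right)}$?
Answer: $2 \sqrt{643} \approx 50.715$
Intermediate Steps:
$Q = -13$
$G{\left(W,n \right)} = W^{3}$
$\sqrt{4769 + G{\left(Q,2 \right)}} = \sqrt{4769 + \left(-13\right)^{3}} = \sqrt{4769 - 2197} = \sqrt{2572} = 2 \sqrt{643}$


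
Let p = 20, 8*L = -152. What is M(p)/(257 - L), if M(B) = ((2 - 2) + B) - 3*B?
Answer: -10/69 ≈ -0.14493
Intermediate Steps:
L = -19 (L = (⅛)*(-152) = -19)
M(B) = -2*B (M(B) = (0 + B) - 3*B = B - 3*B = -2*B)
M(p)/(257 - L) = (-2*20)/(257 - 1*(-19)) = -40/(257 + 19) = -40/276 = -40*1/276 = -10/69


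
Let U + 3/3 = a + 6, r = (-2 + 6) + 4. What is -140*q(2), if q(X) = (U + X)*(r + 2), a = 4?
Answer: -15400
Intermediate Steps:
r = 8 (r = 4 + 4 = 8)
U = 9 (U = -1 + (4 + 6) = -1 + 10 = 9)
q(X) = 90 + 10*X (q(X) = (9 + X)*(8 + 2) = (9 + X)*10 = 90 + 10*X)
-140*q(2) = -140*(90 + 10*2) = -140*(90 + 20) = -140*110 = -15400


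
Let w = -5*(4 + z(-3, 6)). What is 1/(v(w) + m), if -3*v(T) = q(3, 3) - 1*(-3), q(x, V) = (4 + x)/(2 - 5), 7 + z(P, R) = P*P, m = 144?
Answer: 9/1294 ≈ 0.0069552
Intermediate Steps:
z(P, R) = -7 + P² (z(P, R) = -7 + P*P = -7 + P²)
q(x, V) = -4/3 - x/3 (q(x, V) = (4 + x)/(-3) = (4 + x)*(-⅓) = -4/3 - x/3)
w = -30 (w = -5*(4 + (-7 + (-3)²)) = -5*(4 + (-7 + 9)) = -5*(4 + 2) = -5*6 = -30)
v(T) = -2/9 (v(T) = -((-4/3 - ⅓*3) - 1*(-3))/3 = -((-4/3 - 1) + 3)/3 = -(-7/3 + 3)/3 = -⅓*⅔ = -2/9)
1/(v(w) + m) = 1/(-2/9 + 144) = 1/(1294/9) = 9/1294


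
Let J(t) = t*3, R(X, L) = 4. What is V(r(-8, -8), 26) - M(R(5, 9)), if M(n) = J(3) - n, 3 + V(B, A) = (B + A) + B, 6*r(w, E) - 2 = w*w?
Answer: 40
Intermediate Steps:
r(w, E) = 1/3 + w**2/6 (r(w, E) = 1/3 + (w*w)/6 = 1/3 + w**2/6)
J(t) = 3*t
V(B, A) = -3 + A + 2*B (V(B, A) = -3 + ((B + A) + B) = -3 + ((A + B) + B) = -3 + (A + 2*B) = -3 + A + 2*B)
M(n) = 9 - n (M(n) = 3*3 - n = 9 - n)
V(r(-8, -8), 26) - M(R(5, 9)) = (-3 + 26 + 2*(1/3 + (1/6)*(-8)**2)) - (9 - 1*4) = (-3 + 26 + 2*(1/3 + (1/6)*64)) - (9 - 4) = (-3 + 26 + 2*(1/3 + 32/3)) - 1*5 = (-3 + 26 + 2*11) - 5 = (-3 + 26 + 22) - 5 = 45 - 5 = 40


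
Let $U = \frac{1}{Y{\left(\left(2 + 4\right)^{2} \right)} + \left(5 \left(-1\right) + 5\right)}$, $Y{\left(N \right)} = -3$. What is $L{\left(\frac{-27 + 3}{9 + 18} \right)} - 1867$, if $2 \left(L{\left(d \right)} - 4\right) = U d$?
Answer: $- \frac{50297}{27} \approx -1862.9$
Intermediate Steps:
$U = - \frac{1}{3}$ ($U = \frac{1}{-3 + \left(5 \left(-1\right) + 5\right)} = \frac{1}{-3 + \left(-5 + 5\right)} = \frac{1}{-3 + 0} = \frac{1}{-3} = - \frac{1}{3} \approx -0.33333$)
$L{\left(d \right)} = 4 - \frac{d}{6}$ ($L{\left(d \right)} = 4 + \frac{\left(- \frac{1}{3}\right) d}{2} = 4 - \frac{d}{6}$)
$L{\left(\frac{-27 + 3}{9 + 18} \right)} - 1867 = \left(4 - \frac{\left(-27 + 3\right) \frac{1}{9 + 18}}{6}\right) - 1867 = \left(4 - \frac{\left(-24\right) \frac{1}{27}}{6}\right) - 1867 = \left(4 - - \frac{4}{27}\right) - 1867 = \left(4 + \frac{4}{27}\right) - 1867 = \frac{112}{27} - 1867 = - \frac{50297}{27}$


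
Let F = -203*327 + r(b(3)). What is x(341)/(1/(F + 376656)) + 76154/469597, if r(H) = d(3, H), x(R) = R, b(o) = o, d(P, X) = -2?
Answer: 1713269487575/16193 ≈ 1.0580e+8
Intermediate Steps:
r(H) = -2
F = -66383 (F = -203*327 - 2 = -66381 - 2 = -66383)
x(341)/(1/(F + 376656)) + 76154/469597 = 341/(1/(-66383 + 376656)) + 76154/469597 = 341/(1/310273) + 76154*(1/469597) = 341/(1/310273) + 2626/16193 = 341*310273 + 2626/16193 = 105803093 + 2626/16193 = 1713269487575/16193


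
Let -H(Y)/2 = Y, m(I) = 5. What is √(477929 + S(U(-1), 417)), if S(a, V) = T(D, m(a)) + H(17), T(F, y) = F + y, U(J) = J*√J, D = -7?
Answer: √477893 ≈ 691.30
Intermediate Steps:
H(Y) = -2*Y
U(J) = J^(3/2)
S(a, V) = -36 (S(a, V) = (-7 + 5) - 2*17 = -2 - 34 = -36)
√(477929 + S(U(-1), 417)) = √(477929 - 36) = √477893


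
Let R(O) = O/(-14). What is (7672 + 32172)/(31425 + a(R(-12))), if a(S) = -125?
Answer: 9961/7825 ≈ 1.2730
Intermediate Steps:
R(O) = -O/14 (R(O) = O*(-1/14) = -O/14)
(7672 + 32172)/(31425 + a(R(-12))) = (7672 + 32172)/(31425 - 125) = 39844/31300 = 39844*(1/31300) = 9961/7825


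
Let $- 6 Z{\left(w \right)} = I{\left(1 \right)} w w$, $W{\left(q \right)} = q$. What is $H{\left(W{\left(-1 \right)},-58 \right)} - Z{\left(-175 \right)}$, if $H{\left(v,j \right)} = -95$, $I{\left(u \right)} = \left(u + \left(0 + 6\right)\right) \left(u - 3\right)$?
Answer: $- \frac{214660}{3} \approx -71553.0$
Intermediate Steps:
$I{\left(u \right)} = \left(-3 + u\right) \left(6 + u\right)$ ($I{\left(u \right)} = \left(u + 6\right) \left(-3 + u\right) = \left(6 + u\right) \left(-3 + u\right) = \left(-3 + u\right) \left(6 + u\right)$)
$Z{\left(w \right)} = \frac{7 w^{2}}{3}$ ($Z{\left(w \right)} = - \frac{\left(-18 + 1^{2} + 3 \cdot 1\right) w w}{6} = - \frac{\left(-18 + 1 + 3\right) w w}{6} = - \frac{- 14 w w}{6} = - \frac{\left(-14\right) w^{2}}{6} = \frac{7 w^{2}}{3}$)
$H{\left(W{\left(-1 \right)},-58 \right)} - Z{\left(-175 \right)} = -95 - \frac{7 \left(-175\right)^{2}}{3} = -95 - \frac{7}{3} \cdot 30625 = -95 - \frac{214375}{3} = - \frac{214660}{3}$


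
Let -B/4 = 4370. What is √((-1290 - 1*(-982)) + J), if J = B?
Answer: 2*I*√4447 ≈ 133.37*I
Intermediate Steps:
B = -17480 (B = -4*4370 = -17480)
J = -17480
√((-1290 - 1*(-982)) + J) = √((-1290 - 1*(-982)) - 17480) = √((-1290 + 982) - 17480) = √(-308 - 17480) = √(-17788) = 2*I*√4447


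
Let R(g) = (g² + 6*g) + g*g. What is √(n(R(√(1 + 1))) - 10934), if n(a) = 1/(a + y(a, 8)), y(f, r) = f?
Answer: √(-524832 - 174942*√2)/(4*√(3 + √2)) ≈ 104.57*I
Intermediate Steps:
R(g) = 2*g² + 6*g (R(g) = (g² + 6*g) + g² = 2*g² + 6*g)
n(a) = 1/(2*a) (n(a) = 1/(a + a) = 1/(2*a))
√(n(R(√(1 + 1))) - 10934) = √(1/(2*((2*√(1 + 1)*(3 + √(1 + 1))))) - 10934) = √(1/(2*((2*√2*(3 + √2)))) - 10934) = √((√2/(4*(3 + √2)))/2 - 10934) = √(√2/(8*(3 + √2)) - 10934) = √(-10934 + √2/(8*(3 + √2)))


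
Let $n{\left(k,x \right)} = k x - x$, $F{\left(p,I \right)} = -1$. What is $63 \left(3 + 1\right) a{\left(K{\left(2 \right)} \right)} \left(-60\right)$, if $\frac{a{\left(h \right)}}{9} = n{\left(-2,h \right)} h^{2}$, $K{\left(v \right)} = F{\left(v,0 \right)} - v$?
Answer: $-11022480$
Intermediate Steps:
$K{\left(v \right)} = -1 - v$
$n{\left(k,x \right)} = - x + k x$
$a{\left(h \right)} = - 27 h^{3}$ ($a{\left(h \right)} = 9 h \left(-1 - 2\right) h^{2} = 9 h \left(-3\right) h^{2} = 9 - 3 h h^{2} = 9 \left(- 3 h^{3}\right) = - 27 h^{3}$)
$63 \left(3 + 1\right) a{\left(K{\left(2 \right)} \right)} \left(-60\right) = 63 \left(3 + 1\right) \left(- 27 \left(-1 - 2\right)^{3}\right) \left(-60\right) = 63 \cdot 4 \left(- 27 \left(-1 - 2\right)^{3}\right) \left(-60\right) = 63 \cdot 4 \left(- 27 \left(-3\right)^{3}\right) \left(-60\right) = 63 \cdot 4 \left(\left(-27\right) \left(-27\right)\right) \left(-60\right) = 63 \cdot 4 \cdot 729 \left(-60\right) = 63 \cdot 2916 \left(-60\right) = 183708 \left(-60\right) = -11022480$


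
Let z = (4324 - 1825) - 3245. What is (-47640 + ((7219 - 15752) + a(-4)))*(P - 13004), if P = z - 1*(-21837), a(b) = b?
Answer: -454303399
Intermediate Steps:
z = -746 (z = 2499 - 3245 = -746)
P = 21091 (P = -746 - 1*(-21837) = -746 + 21837 = 21091)
(-47640 + ((7219 - 15752) + a(-4)))*(P - 13004) = (-47640 + ((7219 - 15752) - 4))*(21091 - 13004) = (-47640 + (-8533 - 4))*8087 = (-47640 - 8537)*8087 = -56177*8087 = -454303399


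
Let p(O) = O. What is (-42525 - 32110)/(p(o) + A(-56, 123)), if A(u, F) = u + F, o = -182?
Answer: 649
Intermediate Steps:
A(u, F) = F + u
(-42525 - 32110)/(p(o) + A(-56, 123)) = (-42525 - 32110)/(-182 + (123 - 56)) = -74635/(-182 + 67) = -74635/(-115) = -74635*(-1/115) = 649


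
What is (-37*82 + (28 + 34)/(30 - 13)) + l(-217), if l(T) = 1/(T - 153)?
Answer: -19060937/6290 ≈ -3030.4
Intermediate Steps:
l(T) = 1/(-153 + T)
(-37*82 + (28 + 34)/(30 - 13)) + l(-217) = (-37*82 + (28 + 34)/(30 - 13)) + 1/(-153 - 217) = (-3034 + 62/17) + 1/(-370) = (-3034 + 62*(1/17)) - 1/370 = (-3034 + 62/17) - 1/370 = -51516/17 - 1/370 = -19060937/6290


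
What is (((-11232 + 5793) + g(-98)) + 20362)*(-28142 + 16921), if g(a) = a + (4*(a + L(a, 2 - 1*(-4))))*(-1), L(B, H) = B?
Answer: -175148589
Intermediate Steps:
g(a) = -7*a (g(a) = a + (4*(a + a))*(-1) = a + (4*(2*a))*(-1) = a + (8*a)*(-1) = a - 8*a = -7*a)
(((-11232 + 5793) + g(-98)) + 20362)*(-28142 + 16921) = (((-11232 + 5793) - 7*(-98)) + 20362)*(-28142 + 16921) = ((-5439 + 686) + 20362)*(-11221) = (-4753 + 20362)*(-11221) = 15609*(-11221) = -175148589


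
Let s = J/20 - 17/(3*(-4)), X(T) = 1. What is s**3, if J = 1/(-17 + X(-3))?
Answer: 2498846293/884736000 ≈ 2.8244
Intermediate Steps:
J = -1/16 (J = 1/(-17 + 1) = 1/(-16) = -1/16 ≈ -0.062500)
s = 1357/960 (s = -1/16/20 - 17/(3*(-4)) = -1/16*1/20 - 17/(-12) = -1/320 - 17*(-1/12) = -1/320 + 17/12 = 1357/960 ≈ 1.4135)
s**3 = (1357/960)**3 = 2498846293/884736000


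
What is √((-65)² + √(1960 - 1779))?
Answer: √(4225 + √181) ≈ 65.103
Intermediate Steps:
√((-65)² + √(1960 - 1779)) = √(4225 + √181)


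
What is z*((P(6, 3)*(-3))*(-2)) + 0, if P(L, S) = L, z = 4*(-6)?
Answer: -864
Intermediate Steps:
z = -24
z*((P(6, 3)*(-3))*(-2)) + 0 = -24*6*(-3)*(-2) + 0 = -(-432)*(-2) + 0 = -24*36 + 0 = -864 + 0 = -864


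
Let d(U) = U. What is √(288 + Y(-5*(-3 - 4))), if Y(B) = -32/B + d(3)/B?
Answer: 23*√665/35 ≈ 16.946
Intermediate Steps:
Y(B) = -29/B (Y(B) = -32/B + 3/B = -29/B)
√(288 + Y(-5*(-3 - 4))) = √(288 - 29*(-1/(5*(-3 - 4)))) = √(288 - 29/((-5*(-7)))) = √(288 - 29/35) = √(10051/35) = 23*√665/35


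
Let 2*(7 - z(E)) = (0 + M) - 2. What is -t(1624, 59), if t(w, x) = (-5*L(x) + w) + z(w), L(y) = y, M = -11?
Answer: -2685/2 ≈ -1342.5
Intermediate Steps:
z(E) = 27/2 (z(E) = 7 - ((0 - 11) - 2)/2 = 7 - (-11 - 2)/2 = 7 - ½*(-13) = 7 + 13/2 = 27/2)
t(w, x) = 27/2 + w - 5*x (t(w, x) = (-5*x + w) + 27/2 = (w - 5*x) + 27/2 = 27/2 + w - 5*x)
-t(1624, 59) = -(27/2 + 1624 - 5*59) = -(27/2 + 1624 - 295) = -1*2685/2 = -2685/2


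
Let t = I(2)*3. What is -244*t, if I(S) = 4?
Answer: -2928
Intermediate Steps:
t = 12 (t = 4*3 = 12)
-244*t = -244*12 = -2928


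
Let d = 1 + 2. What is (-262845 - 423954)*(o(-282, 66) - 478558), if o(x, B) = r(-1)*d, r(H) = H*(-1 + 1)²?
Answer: 328673155842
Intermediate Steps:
d = 3
r(H) = 0 (r(H) = H*0² = H*0 = 0)
o(x, B) = 0 (o(x, B) = 0*3 = 0)
(-262845 - 423954)*(o(-282, 66) - 478558) = (-262845 - 423954)*(0 - 478558) = -686799*(-478558) = 328673155842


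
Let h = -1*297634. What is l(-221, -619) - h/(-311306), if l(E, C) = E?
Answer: -34548130/155653 ≈ -221.96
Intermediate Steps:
h = -297634
l(-221, -619) - h/(-311306) = -221 - (-297634)/(-311306) = -221 - (-297634)*(-1)/311306 = -221 - 1*148817/155653 = -221 - 148817/155653 = -34548130/155653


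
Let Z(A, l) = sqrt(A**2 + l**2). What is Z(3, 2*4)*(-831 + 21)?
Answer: -810*sqrt(73) ≈ -6920.6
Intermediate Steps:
Z(3, 2*4)*(-831 + 21) = sqrt(3**2 + (2*4)**2)*(-831 + 21) = sqrt(9 + 8**2)*(-810) = sqrt(9 + 64)*(-810) = sqrt(73)*(-810) = -810*sqrt(73)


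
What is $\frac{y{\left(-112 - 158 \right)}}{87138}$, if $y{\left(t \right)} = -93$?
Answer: $- \frac{31}{29046} \approx -0.0010673$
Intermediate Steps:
$\frac{y{\left(-112 - 158 \right)}}{87138} = - \frac{93}{87138} = \left(-93\right) \frac{1}{87138} = - \frac{31}{29046}$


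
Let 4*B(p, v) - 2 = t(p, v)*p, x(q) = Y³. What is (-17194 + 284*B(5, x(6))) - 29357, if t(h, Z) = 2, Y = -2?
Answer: -45699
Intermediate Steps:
x(q) = -8 (x(q) = (-2)³ = -8)
B(p, v) = ½ + p/2 (B(p, v) = ½ + (2*p)/4 = ½ + p/2)
(-17194 + 284*B(5, x(6))) - 29357 = (-17194 + 284*(½ + (½)*5)) - 29357 = (-17194 + 284*(½ + 5/2)) - 29357 = (-17194 + 284*3) - 29357 = (-17194 + 852) - 29357 = -16342 - 29357 = -45699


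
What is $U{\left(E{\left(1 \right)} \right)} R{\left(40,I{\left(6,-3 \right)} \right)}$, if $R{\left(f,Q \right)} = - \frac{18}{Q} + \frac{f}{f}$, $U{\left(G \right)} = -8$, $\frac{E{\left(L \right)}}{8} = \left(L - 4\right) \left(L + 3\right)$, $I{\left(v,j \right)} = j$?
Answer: $-56$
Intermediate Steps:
$E{\left(L \right)} = 8 \left(-4 + L\right) \left(3 + L\right)$ ($E{\left(L \right)} = 8 \left(L - 4\right) \left(L + 3\right) = 8 \left(-4 + L\right) \left(3 + L\right)$)
$R{\left(f,Q \right)} = 1 - \frac{18}{Q}$ ($R{\left(f,Q \right)} = - \frac{18}{Q} + 1 = 1 - \frac{18}{Q}$)
$U{\left(E{\left(1 \right)} \right)} R{\left(40,I{\left(6,-3 \right)} \right)} = - 8 \frac{-18 - 3}{-3} = - 8 \left(\left(- \frac{1}{3}\right) \left(-21\right)\right) = \left(-8\right) 7 = -56$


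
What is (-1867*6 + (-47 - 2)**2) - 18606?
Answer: -27407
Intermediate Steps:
(-1867*6 + (-47 - 2)**2) - 18606 = (-11202 + (-49)**2) - 18606 = (-11202 + 2401) - 18606 = -8801 - 18606 = -27407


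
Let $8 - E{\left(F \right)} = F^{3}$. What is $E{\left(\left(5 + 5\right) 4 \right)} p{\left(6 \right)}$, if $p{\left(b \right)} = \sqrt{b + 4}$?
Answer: $- 63992 \sqrt{10} \approx -2.0236 \cdot 10^{5}$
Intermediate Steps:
$p{\left(b \right)} = \sqrt{4 + b}$
$E{\left(F \right)} = 8 - F^{3}$
$E{\left(\left(5 + 5\right) 4 \right)} p{\left(6 \right)} = \left(8 - \left(\left(5 + 5\right) 4\right)^{3}\right) \sqrt{4 + 6} = \left(8 - \left(10 \cdot 4\right)^{3}\right) \sqrt{10} = \left(8 - 40^{3}\right) \sqrt{10} = \left(8 - 64000\right) \sqrt{10} = - 63992 \sqrt{10}$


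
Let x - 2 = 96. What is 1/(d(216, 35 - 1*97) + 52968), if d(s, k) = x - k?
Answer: 1/53128 ≈ 1.8822e-5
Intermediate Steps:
x = 98 (x = 2 + 96 = 98)
d(s, k) = 98 - k
1/(d(216, 35 - 1*97) + 52968) = 1/((98 - (35 - 1*97)) + 52968) = 1/((98 - (35 - 97)) + 52968) = 1/((98 - 1*(-62)) + 52968) = 1/((98 + 62) + 52968) = 1/(160 + 52968) = 1/53128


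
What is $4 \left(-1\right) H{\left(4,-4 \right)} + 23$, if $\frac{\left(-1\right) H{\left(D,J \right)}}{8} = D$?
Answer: $151$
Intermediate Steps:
$H{\left(D,J \right)} = - 8 D$
$4 \left(-1\right) H{\left(4,-4 \right)} + 23 = 4 \left(-1\right) \left(\left(-8\right) 4\right) + 23 = \left(-4\right) \left(-32\right) + 23 = 128 + 23 = 151$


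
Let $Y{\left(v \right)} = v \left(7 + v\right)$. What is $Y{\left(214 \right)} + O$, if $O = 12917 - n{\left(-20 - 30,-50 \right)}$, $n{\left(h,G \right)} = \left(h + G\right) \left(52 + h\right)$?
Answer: $60411$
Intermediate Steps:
$n{\left(h,G \right)} = \left(52 + h\right) \left(G + h\right)$ ($n{\left(h,G \right)} = \left(G + h\right) \left(52 + h\right) = \left(52 + h\right) \left(G + h\right)$)
$O = 13117$ ($O = 12917 - \left(\left(-20 - 30\right)^{2} + 52 \left(-50\right) + 52 \left(-20 - 30\right) - 50 \left(-20 - 30\right)\right) = 12917 - \left(\left(-20 - 30\right)^{2} - 2600 + 52 \left(-20 - 30\right) - 50 \left(-20 - 30\right)\right) = 12917 - \left(\left(-50\right)^{2} - 2600 + 52 \left(-50\right) - -2500\right) = 12917 - \left(2500 - 2600 - 2600 + 2500\right) = 12917 - -200 = 12917 + 200 = 13117$)
$Y{\left(214 \right)} + O = 214 \left(7 + 214\right) + 13117 = 214 \cdot 221 + 13117 = 47294 + 13117 = 60411$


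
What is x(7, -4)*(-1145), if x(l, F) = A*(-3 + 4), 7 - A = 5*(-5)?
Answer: -36640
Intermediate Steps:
A = 32 (A = 7 - 5*(-5) = 7 - 1*(-25) = 7 + 25 = 32)
x(l, F) = 32 (x(l, F) = 32*(-3 + 4) = 32*1 = 32)
x(7, -4)*(-1145) = 32*(-1145) = -36640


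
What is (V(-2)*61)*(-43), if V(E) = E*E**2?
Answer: 20984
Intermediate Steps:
V(E) = E**3
(V(-2)*61)*(-43) = ((-2)**3*61)*(-43) = -8*61*(-43) = -488*(-43) = 20984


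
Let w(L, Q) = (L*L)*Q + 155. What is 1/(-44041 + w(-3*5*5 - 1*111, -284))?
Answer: -1/9869150 ≈ -1.0133e-7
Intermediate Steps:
w(L, Q) = 155 + Q*L**2 (w(L, Q) = L**2*Q + 155 = Q*L**2 + 155 = 155 + Q*L**2)
1/(-44041 + w(-3*5*5 - 1*111, -284)) = 1/(-44041 + (155 - 284*(-3*5*5 - 1*111)**2)) = 1/(-44041 + (155 - 284*(-15*5 - 111)**2)) = 1/(-44041 + (155 - 284*(-75 - 111)**2)) = 1/(-44041 + (155 - 284*(-186)**2)) = 1/(-44041 + (155 - 284*34596)) = 1/(-44041 + (155 - 9825264)) = 1/(-44041 - 9825109) = 1/(-9869150) = -1/9869150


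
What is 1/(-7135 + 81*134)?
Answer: 1/3719 ≈ 0.00026889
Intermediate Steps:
1/(-7135 + 81*134) = 1/(-7135 + 10854) = 1/3719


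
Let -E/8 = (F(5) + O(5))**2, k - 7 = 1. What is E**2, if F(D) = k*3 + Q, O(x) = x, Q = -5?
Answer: 21233664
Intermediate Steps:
k = 8 (k = 7 + 1 = 8)
F(D) = 19 (F(D) = 8*3 - 5 = 24 - 5 = 19)
E = -4608 (E = -8*(19 + 5)**2 = -8*24**2 = -8*576 = -4608)
E**2 = (-4608)**2 = 21233664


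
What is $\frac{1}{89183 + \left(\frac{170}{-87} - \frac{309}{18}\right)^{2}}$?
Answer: $\frac{3364}{301241493} \approx 1.1167 \cdot 10^{-5}$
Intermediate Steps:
$\frac{1}{89183 + \left(\frac{170}{-87} - \frac{309}{18}\right)^{2}} = \frac{1}{89183 + \left(170 \left(- \frac{1}{87}\right) - \frac{103}{6}\right)^{2}} = \frac{1}{89183 + \left(- \frac{170}{87} - \frac{103}{6}\right)^{2}} = \frac{1}{89183 + \left(- \frac{1109}{58}\right)^{2}} = \frac{1}{89183 + \frac{1229881}{3364}} = \frac{1}{\frac{301241493}{3364}} = \frac{3364}{301241493}$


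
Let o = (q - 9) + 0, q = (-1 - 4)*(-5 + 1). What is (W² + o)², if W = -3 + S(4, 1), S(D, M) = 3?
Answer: 121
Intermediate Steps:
W = 0 (W = -3 + 3 = 0)
q = 20 (q = -5*(-4) = 20)
o = 11 (o = (20 - 9) + 0 = 11 + 0 = 11)
(W² + o)² = (0² + 11)² = (0 + 11)² = 11² = 121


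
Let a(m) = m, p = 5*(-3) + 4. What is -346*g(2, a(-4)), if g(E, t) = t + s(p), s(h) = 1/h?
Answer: 15570/11 ≈ 1415.5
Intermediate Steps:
p = -11 (p = -15 + 4 = -11)
s(h) = 1/h
g(E, t) = -1/11 + t (g(E, t) = t + 1/(-11) = t - 1/11 = -1/11 + t)
-346*g(2, a(-4)) = -346*(-1/11 - 4) = -346*(-45/11) = 15570/11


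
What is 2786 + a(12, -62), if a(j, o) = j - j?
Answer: 2786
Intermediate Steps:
a(j, o) = 0
2786 + a(12, -62) = 2786 + 0 = 2786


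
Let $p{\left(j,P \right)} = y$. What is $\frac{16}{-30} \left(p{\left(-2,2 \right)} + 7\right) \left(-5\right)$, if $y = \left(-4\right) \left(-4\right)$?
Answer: $\frac{184}{3} \approx 61.333$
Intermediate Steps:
$y = 16$
$p{\left(j,P \right)} = 16$
$\frac{16}{-30} \left(p{\left(-2,2 \right)} + 7\right) \left(-5\right) = \frac{16}{-30} \left(16 + 7\right) \left(-5\right) = 16 \left(- \frac{1}{30}\right) 23 \left(-5\right) = \left(- \frac{8}{15}\right) \left(-115\right) = \frac{184}{3}$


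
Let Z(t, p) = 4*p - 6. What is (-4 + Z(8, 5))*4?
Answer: 40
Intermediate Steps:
Z(t, p) = -6 + 4*p
(-4 + Z(8, 5))*4 = (-4 + (-6 + 4*5))*4 = (-4 + (-6 + 20))*4 = (-4 + 14)*4 = 10*4 = 40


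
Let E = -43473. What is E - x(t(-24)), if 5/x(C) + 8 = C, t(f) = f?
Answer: -1391131/32 ≈ -43473.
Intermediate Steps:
x(C) = 5/(-8 + C)
E - x(t(-24)) = -43473 - 5/(-8 - 24) = -43473 - 5/(-32) = -43473 - 5*(-1)/32 = -43473 - 1*(-5/32) = -43473 + 5/32 = -1391131/32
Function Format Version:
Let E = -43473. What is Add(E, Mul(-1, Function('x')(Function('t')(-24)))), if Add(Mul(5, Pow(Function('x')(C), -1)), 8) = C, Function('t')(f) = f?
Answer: Rational(-1391131, 32) ≈ -43473.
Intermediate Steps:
Function('x')(C) = Mul(5, Pow(Add(-8, C), -1))
Add(E, Mul(-1, Function('x')(Function('t')(-24)))) = Add(-43473, Mul(-1, Mul(5, Pow(Add(-8, -24), -1)))) = Add(-43473, Mul(-1, Mul(5, Pow(-32, -1)))) = Add(-43473, Mul(-1, Mul(5, Rational(-1, 32)))) = Add(-43473, Mul(-1, Rational(-5, 32))) = Add(-43473, Rational(5, 32)) = Rational(-1391131, 32)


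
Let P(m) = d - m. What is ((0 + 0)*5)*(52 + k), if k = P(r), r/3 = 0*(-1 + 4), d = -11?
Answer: 0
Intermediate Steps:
r = 0 (r = 3*(0*(-1 + 4)) = 3*(0*3) = 3*0 = 0)
P(m) = -11 - m
k = -11 (k = -11 - 1*0 = -11 + 0 = -11)
((0 + 0)*5)*(52 + k) = ((0 + 0)*5)*(52 - 11) = (0*5)*41 = 0*41 = 0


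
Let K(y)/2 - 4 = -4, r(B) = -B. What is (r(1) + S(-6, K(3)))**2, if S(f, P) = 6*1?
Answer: 25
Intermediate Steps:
K(y) = 0 (K(y) = 8 + 2*(-4) = 8 - 8 = 0)
S(f, P) = 6
(r(1) + S(-6, K(3)))**2 = (-1*1 + 6)**2 = (-1 + 6)**2 = 5**2 = 25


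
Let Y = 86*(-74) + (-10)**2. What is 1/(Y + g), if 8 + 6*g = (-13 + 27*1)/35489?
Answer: -106467/667051237 ≈ -0.00015961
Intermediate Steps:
Y = -6264 (Y = -6364 + 100 = -6264)
g = -141949/106467 (g = -4/3 + ((-13 + 27*1)/35489)/6 = -4/3 + ((-13 + 27)*(1/35489))/6 = -4/3 + (14*(1/35489))/6 = -4/3 + (1/6)*(14/35489) = -4/3 + 7/106467 = -141949/106467 ≈ -1.3333)
1/(Y + g) = 1/(-6264 - 141949/106467) = 1/(-667051237/106467) = -106467/667051237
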